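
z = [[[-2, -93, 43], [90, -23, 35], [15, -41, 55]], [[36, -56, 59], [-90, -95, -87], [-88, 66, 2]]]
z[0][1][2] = 35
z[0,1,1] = -23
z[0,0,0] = -2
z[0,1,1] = -23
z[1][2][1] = 66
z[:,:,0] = [[-2, 90, 15], [36, -90, -88]]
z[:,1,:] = [[90, -23, 35], [-90, -95, -87]]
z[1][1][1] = -95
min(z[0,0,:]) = -93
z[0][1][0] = 90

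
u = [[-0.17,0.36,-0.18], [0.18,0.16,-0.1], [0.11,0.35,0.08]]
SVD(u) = [[0.72, 0.68, 0.09], [0.33, -0.46, 0.82], [0.61, -0.56, -0.56]] @ diag([0.537867070463837, 0.2897333926426917, 0.16325922852447208]) @ [[0.01,0.98,-0.21], [-0.9,-0.09,-0.42], [0.43,-0.2,-0.88]]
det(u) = -0.03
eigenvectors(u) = [[(-0.94+0j), -0.05-0.35j, (-0.05+0.35j)], [0.35+0.00j, (-0.24-0.38j), (-0.24+0.38j)], [-0.05+0.00j, (-0.82+0j), -0.82-0.00j]]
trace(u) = 0.07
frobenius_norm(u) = 0.63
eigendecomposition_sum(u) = [[-0.23+0.00j, (0.21-0j), (-0.05-0j)], [(0.09-0j), (-0.08+0j), (0.02+0j)], [(-0.01+0j), 0.01-0.00j, (-0-0j)]] + [[(0.03+0.02j), (0.07+0.07j), -0.06+0.03j], [(0.05+0.01j), (0.12+0.04j), -0.06+0.07j], [0.06-0.06j, 0.17-0.15j, 0.04+0.15j]] + [[(0.03-0.02j), (0.07-0.07j), (-0.06-0.03j)],[0.05-0.01j, 0.12-0.04j, -0.06-0.07j],[0.06+0.06j, (0.17+0.15j), (0.04-0.15j)]]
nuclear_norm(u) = 0.99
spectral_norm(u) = 0.54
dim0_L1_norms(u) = [0.46, 0.87, 0.36]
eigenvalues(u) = [(-0.31+0j), (0.19+0.21j), (0.19-0.21j)]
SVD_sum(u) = [[0.00, 0.38, -0.08],[0.0, 0.17, -0.04],[0.00, 0.32, -0.07]] + [[-0.18, -0.02, -0.08], [0.12, 0.01, 0.06], [0.15, 0.01, 0.07]] + [[0.01, -0.00, -0.01], [0.06, -0.03, -0.12], [-0.04, 0.02, 0.08]]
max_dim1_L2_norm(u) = 0.44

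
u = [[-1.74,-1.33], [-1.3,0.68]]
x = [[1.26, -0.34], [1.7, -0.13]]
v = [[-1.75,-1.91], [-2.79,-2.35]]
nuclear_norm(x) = 2.33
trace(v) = -4.10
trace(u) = -1.06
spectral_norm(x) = 2.14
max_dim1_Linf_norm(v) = 2.79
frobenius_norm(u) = 2.64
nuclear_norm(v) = 4.74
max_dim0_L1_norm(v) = 4.54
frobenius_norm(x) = 2.15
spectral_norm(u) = 2.32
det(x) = 0.41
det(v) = -1.22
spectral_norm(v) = 4.47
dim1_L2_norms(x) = [1.31, 1.7]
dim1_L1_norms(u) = [3.07, 1.98]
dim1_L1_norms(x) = [1.6, 1.83]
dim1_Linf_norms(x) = [1.26, 1.7]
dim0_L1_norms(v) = [4.54, 4.26]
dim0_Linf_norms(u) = [1.74, 1.33]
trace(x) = 1.13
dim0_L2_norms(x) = [2.12, 0.36]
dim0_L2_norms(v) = [3.29, 3.03]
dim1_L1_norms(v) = [3.66, 5.14]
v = x @ u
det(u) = -2.91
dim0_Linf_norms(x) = [1.7, 0.34]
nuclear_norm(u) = 3.57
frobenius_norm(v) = 4.47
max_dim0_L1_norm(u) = 3.04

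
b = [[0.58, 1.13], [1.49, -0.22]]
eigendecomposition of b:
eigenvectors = [[0.76,-0.54], [0.65,0.84]]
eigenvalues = [1.54, -1.18]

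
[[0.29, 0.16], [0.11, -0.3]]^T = [[0.29,0.11], [0.16,-0.3]]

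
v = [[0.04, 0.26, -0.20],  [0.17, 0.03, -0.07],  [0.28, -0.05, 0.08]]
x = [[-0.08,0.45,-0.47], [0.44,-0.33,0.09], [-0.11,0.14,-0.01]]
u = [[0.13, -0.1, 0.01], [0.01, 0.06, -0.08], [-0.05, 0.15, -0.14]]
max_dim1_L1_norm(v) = 0.5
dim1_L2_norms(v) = [0.33, 0.19, 0.3]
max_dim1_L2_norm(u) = 0.21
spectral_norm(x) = 0.79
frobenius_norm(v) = 0.48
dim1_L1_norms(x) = [1.0, 0.86, 0.26]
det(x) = -0.01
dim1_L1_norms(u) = [0.24, 0.15, 0.34]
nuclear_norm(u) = 0.38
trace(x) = -0.42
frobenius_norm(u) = 0.29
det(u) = -0.00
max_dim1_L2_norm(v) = 0.33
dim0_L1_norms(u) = [0.19, 0.31, 0.23]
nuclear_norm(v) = 0.72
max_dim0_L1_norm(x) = 0.92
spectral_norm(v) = 0.35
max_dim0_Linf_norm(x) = 0.47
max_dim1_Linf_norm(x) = 0.47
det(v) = -0.01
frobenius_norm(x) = 0.88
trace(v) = 0.15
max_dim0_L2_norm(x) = 0.58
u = v @ x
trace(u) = 0.05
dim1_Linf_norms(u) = [0.13, 0.08, 0.15]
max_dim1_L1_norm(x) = 1.0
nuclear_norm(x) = 1.22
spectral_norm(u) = 0.26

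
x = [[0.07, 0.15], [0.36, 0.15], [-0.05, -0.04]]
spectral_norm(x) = 0.41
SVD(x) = [[-0.32,0.94], [-0.94,-0.34], [0.15,-0.11]] @ diag([0.41497834528574806, 0.10673787024248922]) @ [[-0.88, -0.47], [-0.47, 0.88]]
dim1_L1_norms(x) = [0.22, 0.51, 0.09]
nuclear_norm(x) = 0.52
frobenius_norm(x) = 0.43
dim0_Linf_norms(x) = [0.36, 0.15]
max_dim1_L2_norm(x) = 0.39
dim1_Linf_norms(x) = [0.15, 0.36, 0.05]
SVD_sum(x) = [[0.12,0.06],  [0.34,0.18],  [-0.06,-0.03]] + [[-0.05, 0.09], [0.02, -0.03], [0.01, -0.01]]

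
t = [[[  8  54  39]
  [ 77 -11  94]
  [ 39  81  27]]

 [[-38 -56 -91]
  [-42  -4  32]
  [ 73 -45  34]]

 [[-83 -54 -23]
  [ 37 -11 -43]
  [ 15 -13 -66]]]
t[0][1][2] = 94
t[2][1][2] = -43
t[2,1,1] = -11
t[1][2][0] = 73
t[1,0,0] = -38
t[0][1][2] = 94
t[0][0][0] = 8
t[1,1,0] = -42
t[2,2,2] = -66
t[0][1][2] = 94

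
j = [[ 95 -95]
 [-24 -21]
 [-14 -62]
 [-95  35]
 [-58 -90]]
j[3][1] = 35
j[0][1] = -95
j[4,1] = -90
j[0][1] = -95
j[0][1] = -95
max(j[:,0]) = 95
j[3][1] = 35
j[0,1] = -95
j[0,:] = [95, -95]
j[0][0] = 95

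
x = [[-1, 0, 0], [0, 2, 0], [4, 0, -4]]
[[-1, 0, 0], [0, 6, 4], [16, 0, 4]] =x @ [[1, 0, 0], [0, 3, 2], [-3, 0, -1]]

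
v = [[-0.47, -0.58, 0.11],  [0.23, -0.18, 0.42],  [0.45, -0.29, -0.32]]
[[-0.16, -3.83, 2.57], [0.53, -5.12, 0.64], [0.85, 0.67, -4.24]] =v @ [[1.43, -1.17, -5.41], [-0.86, 5.84, 0.87], [0.12, -9.04, 4.85]]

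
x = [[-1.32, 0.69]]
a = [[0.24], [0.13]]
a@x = [[-0.32, 0.17], [-0.17, 0.09]]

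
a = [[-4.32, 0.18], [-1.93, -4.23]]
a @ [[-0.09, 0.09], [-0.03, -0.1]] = [[0.38, -0.41], [0.3, 0.25]]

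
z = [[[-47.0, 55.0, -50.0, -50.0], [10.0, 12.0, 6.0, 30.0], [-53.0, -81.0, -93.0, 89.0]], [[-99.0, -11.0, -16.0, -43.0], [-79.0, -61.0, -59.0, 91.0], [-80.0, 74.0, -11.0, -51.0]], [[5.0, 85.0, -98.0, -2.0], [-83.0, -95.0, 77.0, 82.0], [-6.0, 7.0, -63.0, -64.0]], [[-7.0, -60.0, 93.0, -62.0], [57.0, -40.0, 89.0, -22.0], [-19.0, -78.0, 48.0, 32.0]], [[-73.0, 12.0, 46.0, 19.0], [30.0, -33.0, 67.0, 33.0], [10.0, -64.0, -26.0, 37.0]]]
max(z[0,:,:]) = 89.0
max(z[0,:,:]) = 89.0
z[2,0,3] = -2.0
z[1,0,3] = -43.0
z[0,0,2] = -50.0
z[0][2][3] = 89.0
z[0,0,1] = 55.0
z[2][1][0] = -83.0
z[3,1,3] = -22.0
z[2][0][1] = 85.0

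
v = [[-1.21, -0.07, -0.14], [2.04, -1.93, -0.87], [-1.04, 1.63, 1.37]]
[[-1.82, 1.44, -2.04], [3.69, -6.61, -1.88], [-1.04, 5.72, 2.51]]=v@[[1.37, -1.46, 1.55], [-1.27, 1.08, 2.70], [1.79, 1.78, -0.2]]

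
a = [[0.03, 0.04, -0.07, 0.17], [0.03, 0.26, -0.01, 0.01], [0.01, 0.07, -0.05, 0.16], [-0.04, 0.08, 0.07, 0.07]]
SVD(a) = [[-0.45,0.59,-0.2,0.64], [-0.69,-0.67,-0.27,0.05], [-0.49,0.44,0.02,-0.75], [-0.29,-0.07,0.94,0.17]] @ diag([0.3168993795814997, 0.21224185274725116, 0.10183058101972058, 0.007662371203538273]) @ [[-0.09,-0.80,0.13,-0.57], [0.02,-0.59,-0.29,0.75], [-0.51,-0.03,0.8,0.31], [0.86,-0.08,0.50,0.10]]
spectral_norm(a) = 0.32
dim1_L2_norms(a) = [0.19, 0.26, 0.18, 0.13]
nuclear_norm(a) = 0.64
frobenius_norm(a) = 0.39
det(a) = -0.00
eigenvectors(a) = [[0.70, 0.84, 0.69, 0.29], [-0.04, -0.1, -0.11, 0.79], [0.7, 0.47, 0.56, 0.37], [-0.13, 0.24, 0.44, 0.39]]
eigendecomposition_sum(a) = [[0.04, 0.0, -0.10, 0.07], [-0.00, -0.00, 0.01, -0.00], [0.03, 0.0, -0.10, 0.07], [-0.01, -0.0, 0.02, -0.01]] + [[0.11, 0.02, -0.11, -0.02],[-0.01, -0.00, 0.01, 0.00],[0.06, 0.01, -0.06, -0.01],[0.03, 0.01, -0.03, -0.01]] + [[-0.12, -0.08, 0.14, 0.12], [0.02, 0.01, -0.02, -0.02], [-0.10, -0.06, 0.11, 0.09], [-0.08, -0.05, 0.09, 0.07]] + [[0.01, 0.09, -0.0, 0.01],[0.03, 0.25, -0.01, 0.03],[0.01, 0.12, -0.00, 0.01],[0.01, 0.12, -0.00, 0.01]]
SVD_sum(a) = [[0.01,0.11,-0.02,0.08], [0.02,0.18,-0.03,0.13], [0.01,0.13,-0.02,0.09], [0.01,0.07,-0.01,0.05]] + [[0.0, -0.07, -0.04, 0.09], [-0.00, 0.08, 0.04, -0.11], [0.00, -0.06, -0.03, 0.07], [-0.0, 0.01, 0.00, -0.01]] + [[0.01, 0.00, -0.02, -0.01], [0.01, 0.00, -0.02, -0.01], [-0.00, -0.00, 0.0, 0.00], [-0.05, -0.0, 0.08, 0.03]] + [[0.00, -0.0, 0.0, 0.00], [0.0, -0.00, 0.00, 0.00], [-0.00, 0.00, -0.0, -0.00], [0.00, -0.0, 0.00, 0.0]]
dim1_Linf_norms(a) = [0.17, 0.26, 0.16, 0.08]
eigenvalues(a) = [-0.07, 0.04, 0.08, 0.27]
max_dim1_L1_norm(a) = 0.31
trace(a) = 0.31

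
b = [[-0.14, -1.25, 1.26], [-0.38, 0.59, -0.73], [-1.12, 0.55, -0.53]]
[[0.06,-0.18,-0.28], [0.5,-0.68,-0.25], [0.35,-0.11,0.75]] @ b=[[0.37, -0.34, 0.36], [0.47, -1.16, 1.26], [-0.85, -0.09, 0.12]]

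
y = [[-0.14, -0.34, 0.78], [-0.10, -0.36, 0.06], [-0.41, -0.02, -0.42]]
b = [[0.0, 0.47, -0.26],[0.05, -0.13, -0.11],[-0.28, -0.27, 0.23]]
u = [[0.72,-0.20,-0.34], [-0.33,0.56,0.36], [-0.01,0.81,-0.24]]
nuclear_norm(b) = 1.05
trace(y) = -0.92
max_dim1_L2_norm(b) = 0.54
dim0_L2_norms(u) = [0.79, 1.0, 0.55]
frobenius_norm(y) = 1.11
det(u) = -0.20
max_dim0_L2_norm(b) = 0.56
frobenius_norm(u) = 1.39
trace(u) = 1.04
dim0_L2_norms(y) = [0.44, 0.5, 0.89]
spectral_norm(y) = 0.95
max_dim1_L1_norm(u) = 1.26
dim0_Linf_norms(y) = [0.41, 0.36, 0.78]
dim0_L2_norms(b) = [0.28, 0.56, 0.36]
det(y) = -0.11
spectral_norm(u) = 1.13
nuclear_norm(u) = 2.14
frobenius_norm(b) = 0.72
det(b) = 0.02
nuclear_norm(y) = 1.70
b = y @ u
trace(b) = 0.10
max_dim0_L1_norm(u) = 1.57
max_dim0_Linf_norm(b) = 0.47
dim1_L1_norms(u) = [1.26, 1.25, 1.06]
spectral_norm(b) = 0.66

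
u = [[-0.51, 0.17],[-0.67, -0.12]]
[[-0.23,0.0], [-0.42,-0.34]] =u @ [[0.56, 0.33], [0.35, 1.01]]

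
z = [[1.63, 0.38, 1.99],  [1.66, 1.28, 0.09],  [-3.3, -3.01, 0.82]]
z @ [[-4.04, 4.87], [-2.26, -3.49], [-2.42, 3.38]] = [[-12.26, 13.34], [-9.82, 3.92], [18.15, -2.79]]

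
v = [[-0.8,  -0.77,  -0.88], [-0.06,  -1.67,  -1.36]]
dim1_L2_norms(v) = [1.42, 2.15]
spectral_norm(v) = 2.49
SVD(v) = [[-0.52, -0.85], [-0.85, 0.52]] @ diag([2.485511202670406, 0.6867561877405343]) @ [[0.19, 0.74, 0.65], [0.95, -0.3, 0.07]]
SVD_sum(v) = [[-0.24, -0.95, -0.84],  [-0.40, -1.56, -1.38]] + [[-0.56, 0.18, -0.04], [0.34, -0.11, 0.02]]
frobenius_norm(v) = 2.58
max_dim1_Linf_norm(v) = 1.67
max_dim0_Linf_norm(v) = 1.67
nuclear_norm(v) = 3.17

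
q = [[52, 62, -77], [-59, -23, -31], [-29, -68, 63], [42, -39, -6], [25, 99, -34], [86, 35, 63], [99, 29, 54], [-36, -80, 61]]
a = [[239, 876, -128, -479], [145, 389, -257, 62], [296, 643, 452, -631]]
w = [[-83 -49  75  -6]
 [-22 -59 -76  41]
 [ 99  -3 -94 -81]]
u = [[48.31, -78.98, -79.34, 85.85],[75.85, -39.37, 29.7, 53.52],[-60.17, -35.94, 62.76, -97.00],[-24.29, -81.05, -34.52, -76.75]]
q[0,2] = -77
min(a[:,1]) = 389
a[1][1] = 389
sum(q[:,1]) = 15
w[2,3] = -81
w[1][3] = 41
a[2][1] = 643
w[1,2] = -76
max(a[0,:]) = 876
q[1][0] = -59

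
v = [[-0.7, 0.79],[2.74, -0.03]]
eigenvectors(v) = [[-0.56, -0.39],[0.83, -0.92]]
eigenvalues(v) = [-1.87, 1.14]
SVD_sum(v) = [[-0.76, 0.07], [2.72, -0.23]] + [[0.06, 0.72], [0.02, 0.20]]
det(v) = -2.14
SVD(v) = [[-0.27, 0.96],[0.96, 0.27]] @ diag([2.8375916752953776, 0.7554293377241685]) @ [[1.00, -0.09], [0.09, 1.0]]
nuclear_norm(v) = 3.59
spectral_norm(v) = 2.84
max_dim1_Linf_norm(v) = 2.74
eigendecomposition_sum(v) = [[-1.14, 0.49], [1.7, -0.73]] + [[0.44, 0.3], [1.04, 0.7]]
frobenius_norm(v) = 2.94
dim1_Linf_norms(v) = [0.79, 2.74]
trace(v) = -0.73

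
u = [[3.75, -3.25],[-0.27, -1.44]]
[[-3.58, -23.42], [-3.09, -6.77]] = u@[[0.78, -1.87], [2.00, 5.05]]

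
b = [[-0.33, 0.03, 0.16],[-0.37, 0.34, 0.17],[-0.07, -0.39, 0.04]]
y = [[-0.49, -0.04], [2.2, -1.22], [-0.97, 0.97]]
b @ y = [[0.07,0.13], [0.76,-0.24], [-0.86,0.52]]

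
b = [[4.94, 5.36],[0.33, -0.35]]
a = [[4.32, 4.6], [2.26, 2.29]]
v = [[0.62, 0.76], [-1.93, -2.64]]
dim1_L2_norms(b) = [7.29, 0.48]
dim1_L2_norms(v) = [0.98, 3.27]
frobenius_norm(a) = 7.08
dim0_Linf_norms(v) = [1.93, 2.64]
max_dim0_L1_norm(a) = 6.89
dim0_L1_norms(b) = [5.27, 5.71]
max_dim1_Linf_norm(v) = 2.64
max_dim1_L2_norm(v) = 3.27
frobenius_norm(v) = 3.41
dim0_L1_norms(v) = [2.55, 3.4]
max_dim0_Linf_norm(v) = 2.64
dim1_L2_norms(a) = [6.31, 3.22]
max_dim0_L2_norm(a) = 5.14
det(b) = -3.50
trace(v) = -2.02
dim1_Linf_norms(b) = [5.36, 0.35]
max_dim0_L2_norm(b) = 5.37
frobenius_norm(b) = 7.31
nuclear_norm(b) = 7.77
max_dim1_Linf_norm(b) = 5.36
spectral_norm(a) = 7.08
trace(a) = 6.61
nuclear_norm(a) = 7.15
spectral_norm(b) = 7.29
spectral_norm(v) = 3.41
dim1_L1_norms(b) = [10.3, 0.68]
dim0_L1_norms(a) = [6.58, 6.89]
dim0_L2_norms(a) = [4.88, 5.14]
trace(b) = 4.59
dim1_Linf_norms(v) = [0.76, 2.64]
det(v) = -0.17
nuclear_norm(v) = 3.46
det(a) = -0.50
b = a + v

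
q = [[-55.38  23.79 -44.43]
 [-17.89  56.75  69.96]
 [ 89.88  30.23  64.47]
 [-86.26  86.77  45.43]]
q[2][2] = 64.47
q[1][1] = 56.75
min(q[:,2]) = -44.43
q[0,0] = -55.38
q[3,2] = 45.43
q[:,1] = [23.79, 56.75, 30.23, 86.77]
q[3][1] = 86.77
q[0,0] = -55.38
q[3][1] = 86.77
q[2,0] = 89.88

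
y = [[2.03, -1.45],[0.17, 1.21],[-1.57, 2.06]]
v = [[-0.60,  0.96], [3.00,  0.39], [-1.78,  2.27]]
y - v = [[2.63, -2.41],[-2.83, 0.82],[0.21, -0.21]]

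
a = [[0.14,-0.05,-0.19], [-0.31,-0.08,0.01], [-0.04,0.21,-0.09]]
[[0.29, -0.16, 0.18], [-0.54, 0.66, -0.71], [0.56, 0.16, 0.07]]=a@[[1.1, -2.17, 2.06], [2.33, 0.02, 0.89], [-1.32, -0.77, 0.34]]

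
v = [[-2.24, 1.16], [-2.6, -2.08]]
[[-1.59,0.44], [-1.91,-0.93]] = v@ [[0.72,  0.02],[0.02,  0.42]]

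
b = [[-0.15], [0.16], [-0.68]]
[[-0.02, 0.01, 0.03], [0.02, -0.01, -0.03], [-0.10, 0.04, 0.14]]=b@ [[0.14, -0.06, -0.21]]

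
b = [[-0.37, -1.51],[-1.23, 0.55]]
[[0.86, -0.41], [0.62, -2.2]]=b @ [[-0.68,1.72], [-0.4,-0.15]]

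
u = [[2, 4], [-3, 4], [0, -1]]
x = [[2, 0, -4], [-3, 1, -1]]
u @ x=[[-8, 4, -12], [-18, 4, 8], [3, -1, 1]]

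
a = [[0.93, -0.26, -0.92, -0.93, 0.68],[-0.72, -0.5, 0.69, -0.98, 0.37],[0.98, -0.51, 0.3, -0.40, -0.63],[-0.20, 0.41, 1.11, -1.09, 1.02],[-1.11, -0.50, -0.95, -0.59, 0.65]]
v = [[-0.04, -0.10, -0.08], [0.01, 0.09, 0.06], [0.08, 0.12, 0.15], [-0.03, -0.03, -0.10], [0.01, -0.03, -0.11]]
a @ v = [[-0.08,  -0.22,  -0.21], [0.11,  0.13,  0.19], [-0.01,  -0.08,  0.05], [0.14,  0.19,  0.20], [-0.01,  -0.05,  -0.1]]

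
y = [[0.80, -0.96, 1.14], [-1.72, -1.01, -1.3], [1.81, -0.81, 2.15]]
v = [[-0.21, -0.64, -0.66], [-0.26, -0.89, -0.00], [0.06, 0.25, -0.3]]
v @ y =[[-0.26,1.38,-0.83], [1.32,1.15,0.86], [-0.92,-0.07,-0.9]]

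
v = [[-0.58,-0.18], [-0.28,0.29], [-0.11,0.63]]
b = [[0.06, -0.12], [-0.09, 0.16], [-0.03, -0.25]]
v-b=[[-0.64, -0.06], [-0.19, 0.13], [-0.08, 0.88]]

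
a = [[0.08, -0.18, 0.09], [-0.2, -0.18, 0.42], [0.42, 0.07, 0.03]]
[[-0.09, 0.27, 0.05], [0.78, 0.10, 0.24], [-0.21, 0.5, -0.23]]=a @[[-0.82,1.27,-0.49], [1.12,-0.68,-0.43], [1.95,0.55,0.15]]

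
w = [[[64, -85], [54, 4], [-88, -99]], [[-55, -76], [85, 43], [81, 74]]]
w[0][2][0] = -88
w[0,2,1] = -99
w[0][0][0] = 64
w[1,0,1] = -76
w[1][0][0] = -55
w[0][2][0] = -88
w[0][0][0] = 64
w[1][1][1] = 43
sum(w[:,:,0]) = 141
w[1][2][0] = 81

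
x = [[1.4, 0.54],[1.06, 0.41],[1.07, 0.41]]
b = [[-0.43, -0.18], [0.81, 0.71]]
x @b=[[-0.16, 0.13],[-0.12, 0.10],[-0.13, 0.1]]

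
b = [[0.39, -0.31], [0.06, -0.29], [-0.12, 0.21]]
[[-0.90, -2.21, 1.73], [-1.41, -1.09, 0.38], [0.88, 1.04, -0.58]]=b@[[1.86, -3.21, 4.08], [5.24, 3.1, -0.45]]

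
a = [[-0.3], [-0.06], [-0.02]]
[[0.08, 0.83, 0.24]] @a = [[-0.08]]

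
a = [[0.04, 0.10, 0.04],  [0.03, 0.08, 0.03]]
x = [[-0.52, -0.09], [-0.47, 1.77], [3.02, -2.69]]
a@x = [[0.05, 0.07], [0.04, 0.06]]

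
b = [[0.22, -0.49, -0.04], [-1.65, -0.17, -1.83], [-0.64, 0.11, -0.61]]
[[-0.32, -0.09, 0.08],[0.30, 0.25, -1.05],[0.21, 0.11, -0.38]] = b @ [[-0.14, 0.30, 0.39],  [0.59, 0.35, 0.0],  [-0.09, -0.44, 0.22]]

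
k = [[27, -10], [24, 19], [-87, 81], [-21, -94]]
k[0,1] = -10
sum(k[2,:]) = -6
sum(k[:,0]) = -57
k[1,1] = 19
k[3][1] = -94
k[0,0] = 27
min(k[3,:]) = -94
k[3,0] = -21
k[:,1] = [-10, 19, 81, -94]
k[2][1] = 81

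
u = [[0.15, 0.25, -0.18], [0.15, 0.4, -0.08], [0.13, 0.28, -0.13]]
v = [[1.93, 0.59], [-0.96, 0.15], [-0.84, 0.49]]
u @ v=[[0.20, 0.04], [-0.03, 0.11], [0.09, 0.06]]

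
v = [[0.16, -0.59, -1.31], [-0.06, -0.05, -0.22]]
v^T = [[0.16, -0.06], [-0.59, -0.05], [-1.31, -0.22]]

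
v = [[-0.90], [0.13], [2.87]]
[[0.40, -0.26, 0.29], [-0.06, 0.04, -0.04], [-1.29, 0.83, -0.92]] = v @ [[-0.45, 0.29, -0.32]]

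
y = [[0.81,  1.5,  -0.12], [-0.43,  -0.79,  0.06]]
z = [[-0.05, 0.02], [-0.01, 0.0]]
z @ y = [[-0.05, -0.09, 0.01], [-0.01, -0.02, 0.0]]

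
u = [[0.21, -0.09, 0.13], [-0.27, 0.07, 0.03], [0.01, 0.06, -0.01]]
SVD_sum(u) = [[0.23, -0.08, 0.05],[-0.25, 0.08, -0.05],[-0.01, 0.0, -0.0]] + [[-0.02, -0.02, 0.08], [-0.02, -0.02, 0.08], [0.01, 0.01, -0.02]] + [[0.00, 0.01, 0.00], [0.0, 0.01, 0.0], [0.01, 0.05, 0.02]]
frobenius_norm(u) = 0.39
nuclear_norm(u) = 0.54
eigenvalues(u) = [0.29, 0.08, -0.1]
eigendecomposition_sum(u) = [[0.23, -0.07, 0.09], [-0.28, 0.08, -0.11], [-0.05, 0.01, -0.02]] + [[0.00, 0.00, 0.0],[0.05, 0.03, 0.08],[0.03, 0.02, 0.05]] + [[-0.02, -0.02, 0.04], [-0.04, -0.04, 0.06], [0.03, 0.03, -0.04]]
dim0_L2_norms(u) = [0.34, 0.13, 0.13]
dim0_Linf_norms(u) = [0.27, 0.09, 0.13]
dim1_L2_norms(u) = [0.26, 0.28, 0.06]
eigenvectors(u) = [[-0.62, 0.03, -0.43], [0.77, 0.83, -0.74], [0.13, 0.55, 0.51]]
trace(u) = 0.27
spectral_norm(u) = 0.37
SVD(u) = [[-0.68, -0.71, 0.18], [0.73, -0.67, 0.13], [0.03, 0.22, 0.98]] @ diag([0.36512767603209234, 0.12320022467080612, 0.05570892959361573]) @ [[-0.93, 0.31, -0.18], [0.26, 0.25, -0.93], [0.25, 0.92, 0.31]]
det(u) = -0.00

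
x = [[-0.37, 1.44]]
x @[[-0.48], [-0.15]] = [[-0.04]]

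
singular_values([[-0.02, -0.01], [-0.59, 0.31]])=[0.67, 0.02]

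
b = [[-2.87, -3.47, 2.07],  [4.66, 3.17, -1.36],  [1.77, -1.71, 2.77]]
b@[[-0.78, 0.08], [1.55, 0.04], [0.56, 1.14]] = [[-1.98, 1.99], [0.52, -1.05], [-2.48, 3.23]]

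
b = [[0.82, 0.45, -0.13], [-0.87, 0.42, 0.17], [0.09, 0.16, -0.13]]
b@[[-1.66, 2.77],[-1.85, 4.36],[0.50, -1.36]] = [[-2.26, 4.41], [0.75, -0.81], [-0.51, 1.12]]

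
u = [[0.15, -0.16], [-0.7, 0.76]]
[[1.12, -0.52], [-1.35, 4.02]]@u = [[0.53, -0.57],[-3.02, 3.27]]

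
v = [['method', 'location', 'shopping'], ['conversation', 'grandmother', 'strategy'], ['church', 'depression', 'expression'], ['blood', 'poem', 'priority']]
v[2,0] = 'church'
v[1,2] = 'strategy'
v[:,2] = ['shopping', 'strategy', 'expression', 'priority']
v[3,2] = 'priority'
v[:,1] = ['location', 'grandmother', 'depression', 'poem']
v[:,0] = ['method', 'conversation', 'church', 'blood']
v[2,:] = ['church', 'depression', 'expression']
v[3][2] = 'priority'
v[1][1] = 'grandmother'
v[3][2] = 'priority'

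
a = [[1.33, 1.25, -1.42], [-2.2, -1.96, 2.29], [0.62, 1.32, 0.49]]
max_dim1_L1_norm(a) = 6.45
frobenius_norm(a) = 4.65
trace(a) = -0.14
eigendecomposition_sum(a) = [[1.36,1.55,-0.8], [-2.07,-2.36,1.21], [0.93,1.06,-0.54]] + [[-0.17, -0.11, 0.01],[0.11, 0.07, -0.01],[-0.07, -0.05, 0.00]] + [[0.14, -0.19, -0.63], [-0.25, 0.32, 1.08], [-0.23, 0.31, 1.03]]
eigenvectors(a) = [[0.51,-0.79,-0.39], [-0.78,0.52,0.67], [0.35,-0.33,0.63]]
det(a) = 0.22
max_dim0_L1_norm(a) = 4.53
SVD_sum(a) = [[1.37, 1.31, -1.32], [-2.21, -2.11, 2.13], [0.49, 0.47, -0.48]] + [[-0.01, -0.08, -0.09], [0.02, 0.14, 0.16], [0.13, 0.85, 0.97]] + [[-0.03, 0.02, -0.01], [-0.02, 0.01, -0.01], [0.00, -0.00, 0.0]]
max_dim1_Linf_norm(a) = 2.29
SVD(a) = [[-0.52, -0.09, 0.85], [0.83, 0.17, 0.52], [-0.19, 0.98, -0.01]] @ diag([4.461885496525072, 1.3154993005611482, 0.03793950608964688]) @ [[-0.59, -0.57, 0.57], [0.10, 0.66, 0.75], [-0.8, 0.5, -0.33]]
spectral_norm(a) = 4.46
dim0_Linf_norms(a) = [2.2, 1.96, 2.29]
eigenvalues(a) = [-1.54, -0.1, 1.5]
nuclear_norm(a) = 5.82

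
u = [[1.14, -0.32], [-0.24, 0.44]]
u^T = [[1.14, -0.24], [-0.32, 0.44]]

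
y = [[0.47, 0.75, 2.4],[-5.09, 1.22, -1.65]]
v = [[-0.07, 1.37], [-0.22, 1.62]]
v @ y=[[-7.01, 1.62, -2.43], [-8.35, 1.81, -3.20]]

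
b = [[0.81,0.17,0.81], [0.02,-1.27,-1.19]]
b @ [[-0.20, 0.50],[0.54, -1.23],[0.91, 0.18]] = [[0.67,  0.34],[-1.77,  1.36]]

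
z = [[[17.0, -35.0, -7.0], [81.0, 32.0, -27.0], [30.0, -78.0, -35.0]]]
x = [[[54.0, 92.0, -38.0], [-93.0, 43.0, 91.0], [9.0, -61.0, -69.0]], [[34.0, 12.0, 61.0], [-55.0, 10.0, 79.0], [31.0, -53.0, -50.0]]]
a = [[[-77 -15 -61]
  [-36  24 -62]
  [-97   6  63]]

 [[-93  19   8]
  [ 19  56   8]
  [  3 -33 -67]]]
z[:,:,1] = [[-35.0, 32.0, -78.0]]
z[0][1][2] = -27.0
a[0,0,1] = -15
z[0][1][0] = 81.0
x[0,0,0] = 54.0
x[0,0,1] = 92.0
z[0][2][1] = -78.0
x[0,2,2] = -69.0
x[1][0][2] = 61.0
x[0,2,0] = 9.0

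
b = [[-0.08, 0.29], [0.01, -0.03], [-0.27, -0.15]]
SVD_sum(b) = [[0.10, 0.21], [-0.01, -0.02], [-0.11, -0.23]] + [[-0.18, 0.08],[0.02, -0.01],[-0.16, 0.08]]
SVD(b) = [[0.67,  0.73], [-0.07,  -0.08], [-0.74,  0.68]] @ diag([0.3398595808287646, 0.2671992988742606]) @ [[0.43, 0.90], [-0.90, 0.43]]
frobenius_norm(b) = 0.43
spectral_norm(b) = 0.34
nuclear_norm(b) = 0.61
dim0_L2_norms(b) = [0.28, 0.33]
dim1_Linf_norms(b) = [0.29, 0.03, 0.27]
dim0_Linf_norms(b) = [0.27, 0.29]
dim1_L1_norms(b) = [0.37, 0.04, 0.42]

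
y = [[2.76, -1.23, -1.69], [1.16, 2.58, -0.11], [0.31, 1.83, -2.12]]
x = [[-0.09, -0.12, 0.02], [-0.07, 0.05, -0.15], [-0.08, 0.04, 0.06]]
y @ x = [[-0.03, -0.46, 0.14], [-0.28, -0.01, -0.37], [0.01, -0.03, -0.40]]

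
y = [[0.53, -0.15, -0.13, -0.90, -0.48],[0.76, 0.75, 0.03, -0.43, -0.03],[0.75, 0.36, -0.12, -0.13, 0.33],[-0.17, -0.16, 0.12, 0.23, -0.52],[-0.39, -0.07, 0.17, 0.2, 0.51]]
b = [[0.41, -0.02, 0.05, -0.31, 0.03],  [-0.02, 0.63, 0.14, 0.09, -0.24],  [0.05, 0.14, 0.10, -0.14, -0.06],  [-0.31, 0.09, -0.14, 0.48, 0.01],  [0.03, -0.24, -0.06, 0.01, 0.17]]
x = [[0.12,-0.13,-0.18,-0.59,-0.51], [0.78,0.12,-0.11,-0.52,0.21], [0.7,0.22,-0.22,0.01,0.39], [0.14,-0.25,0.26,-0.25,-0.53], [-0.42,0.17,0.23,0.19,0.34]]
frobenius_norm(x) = 1.81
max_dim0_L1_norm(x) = 2.16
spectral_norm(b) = 0.83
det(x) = 0.01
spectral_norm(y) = 1.67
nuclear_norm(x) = 3.22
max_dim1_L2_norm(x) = 0.97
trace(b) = 1.79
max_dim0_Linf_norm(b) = 0.63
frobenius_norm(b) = 1.12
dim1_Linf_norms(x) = [0.59, 0.78, 0.7, 0.53, 0.42]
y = b + x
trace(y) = 1.90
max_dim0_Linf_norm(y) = 0.9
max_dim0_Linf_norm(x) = 0.78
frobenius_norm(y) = 2.10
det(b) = -0.00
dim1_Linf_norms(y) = [0.9, 0.76, 0.75, 0.52, 0.51]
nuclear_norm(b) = 1.80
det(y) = -0.04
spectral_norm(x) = 1.32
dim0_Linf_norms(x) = [0.78, 0.25, 0.26, 0.59, 0.53]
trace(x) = 0.11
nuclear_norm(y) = 3.77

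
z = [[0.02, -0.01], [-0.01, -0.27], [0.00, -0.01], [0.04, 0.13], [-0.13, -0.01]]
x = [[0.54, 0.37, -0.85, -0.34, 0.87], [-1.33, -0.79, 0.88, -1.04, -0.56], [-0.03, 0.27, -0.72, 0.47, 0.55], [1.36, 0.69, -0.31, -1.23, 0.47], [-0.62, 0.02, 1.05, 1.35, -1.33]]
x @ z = [[-0.12, -0.15], [0.01, 0.09], [-0.06, -0.01], [-0.09, -0.36], [0.21, 0.18]]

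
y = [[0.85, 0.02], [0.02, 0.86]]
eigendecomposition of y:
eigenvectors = [[-0.79, -0.62], [0.62, -0.79]]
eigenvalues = [0.83, 0.88]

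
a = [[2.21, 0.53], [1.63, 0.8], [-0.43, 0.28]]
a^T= [[2.21, 1.63, -0.43], [0.53, 0.80, 0.28]]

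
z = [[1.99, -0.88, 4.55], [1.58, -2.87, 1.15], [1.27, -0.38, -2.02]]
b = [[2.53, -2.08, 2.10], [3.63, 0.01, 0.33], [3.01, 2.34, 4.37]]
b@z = [[4.42, 2.95, 4.88], [7.66, -3.35, 15.86], [15.24, -11.03, 7.56]]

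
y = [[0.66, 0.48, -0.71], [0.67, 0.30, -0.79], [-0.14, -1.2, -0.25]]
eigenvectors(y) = [[-0.65, -0.78, 0.26], [-0.61, 0.21, 0.43], [0.45, -0.58, 0.86]]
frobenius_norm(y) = 1.96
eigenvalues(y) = [1.59, 0.0, -0.89]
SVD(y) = [[-0.65, -0.24, 0.72], [-0.61, -0.40, -0.68], [0.45, -0.89, 0.12]] @ diag([1.6063545290947472, 1.1290814804864424, 0.0003705122632741331]) @ [[-0.56,  -0.65,  0.52], [-0.27,  0.73,  0.63], [0.78,  -0.21,  0.58]]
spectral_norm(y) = 1.61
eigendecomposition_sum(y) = [[0.58, 0.7, -0.52],[0.54, 0.66, -0.49],[-0.40, -0.48, 0.36]] + [[0.0, -0.0, 0.00], [-0.00, 0.0, -0.00], [0.00, -0.00, 0.00]] + [[0.08, -0.22, -0.19], [0.13, -0.36, -0.30], [0.26, -0.72, -0.61]]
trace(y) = 0.71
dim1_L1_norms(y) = [1.85, 1.76, 1.59]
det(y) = -0.00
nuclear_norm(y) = 2.74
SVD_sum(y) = [[0.59, 0.68, -0.54], [0.55, 0.63, -0.51], [-0.41, -0.47, 0.37]] + [[0.07,-0.2,-0.17], [0.12,-0.33,-0.28], [0.27,-0.73,-0.62]] + [[0.00, -0.00, 0.00], [-0.00, 0.0, -0.00], [0.00, -0.00, 0.0]]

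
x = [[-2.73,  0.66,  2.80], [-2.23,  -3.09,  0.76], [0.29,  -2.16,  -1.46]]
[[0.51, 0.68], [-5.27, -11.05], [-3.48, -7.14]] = x @ [[0.71, 1.79], [1.33, 2.62], [0.56, 1.37]]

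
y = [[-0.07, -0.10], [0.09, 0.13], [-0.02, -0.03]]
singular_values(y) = [0.2, 0.0]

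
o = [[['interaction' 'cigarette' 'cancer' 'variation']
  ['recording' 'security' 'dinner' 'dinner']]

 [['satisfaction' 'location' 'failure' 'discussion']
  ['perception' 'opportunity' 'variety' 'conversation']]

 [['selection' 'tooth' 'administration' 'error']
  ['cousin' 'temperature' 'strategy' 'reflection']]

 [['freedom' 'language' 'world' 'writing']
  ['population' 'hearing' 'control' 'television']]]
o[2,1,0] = 'cousin'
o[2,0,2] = 'administration'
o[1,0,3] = 'discussion'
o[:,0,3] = ['variation', 'discussion', 'error', 'writing']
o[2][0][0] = 'selection'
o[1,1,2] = 'variety'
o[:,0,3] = ['variation', 'discussion', 'error', 'writing']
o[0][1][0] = 'recording'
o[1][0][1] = 'location'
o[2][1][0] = 'cousin'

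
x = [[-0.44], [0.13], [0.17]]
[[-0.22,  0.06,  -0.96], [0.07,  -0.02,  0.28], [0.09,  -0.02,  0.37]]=x @ [[0.51, -0.14, 2.18]]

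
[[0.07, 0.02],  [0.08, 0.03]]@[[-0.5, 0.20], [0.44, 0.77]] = [[-0.03, 0.03], [-0.03, 0.04]]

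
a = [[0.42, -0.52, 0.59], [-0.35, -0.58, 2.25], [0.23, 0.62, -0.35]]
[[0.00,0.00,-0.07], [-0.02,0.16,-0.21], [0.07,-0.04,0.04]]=a @ [[0.09,-0.08,-0.02], [0.1,-0.0,0.02], [0.03,0.06,-0.09]]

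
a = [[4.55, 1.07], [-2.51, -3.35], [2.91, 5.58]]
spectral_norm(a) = 8.32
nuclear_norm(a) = 11.44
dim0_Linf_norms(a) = [4.55, 5.58]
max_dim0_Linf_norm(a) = 5.58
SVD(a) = [[-0.46,-0.87],  [0.50,-0.10],  [-0.73,0.47]] @ diag([8.323106048412379, 3.114547432112934]) @ [[-0.66,-0.75],[-0.75,0.66]]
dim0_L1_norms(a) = [9.97, 10.0]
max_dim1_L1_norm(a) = 8.49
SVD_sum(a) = [[2.5,2.86], [-2.75,-3.14], [4.02,4.61]] + [[2.05, -1.79], [0.24, -0.21], [-1.11, 0.97]]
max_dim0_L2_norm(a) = 6.6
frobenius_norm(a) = 8.89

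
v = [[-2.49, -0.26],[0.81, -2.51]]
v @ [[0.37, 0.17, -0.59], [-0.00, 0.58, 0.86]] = [[-0.92, -0.57, 1.25],[0.3, -1.32, -2.64]]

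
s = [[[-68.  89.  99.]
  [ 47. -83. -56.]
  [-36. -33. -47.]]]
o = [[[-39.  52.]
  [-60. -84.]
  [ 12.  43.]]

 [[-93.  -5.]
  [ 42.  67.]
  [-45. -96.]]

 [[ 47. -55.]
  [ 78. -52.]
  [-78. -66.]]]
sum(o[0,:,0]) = -87.0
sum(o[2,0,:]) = -8.0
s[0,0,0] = -68.0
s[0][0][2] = 99.0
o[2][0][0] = 47.0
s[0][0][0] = -68.0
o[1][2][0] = -45.0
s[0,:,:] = [[-68.0, 89.0, 99.0], [47.0, -83.0, -56.0], [-36.0, -33.0, -47.0]]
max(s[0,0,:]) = 99.0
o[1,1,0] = 42.0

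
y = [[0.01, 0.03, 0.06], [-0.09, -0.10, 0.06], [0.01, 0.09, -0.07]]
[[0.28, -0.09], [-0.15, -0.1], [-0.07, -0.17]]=y @ [[2.02, 3.79],[1.76, -2.86],[3.49, -0.68]]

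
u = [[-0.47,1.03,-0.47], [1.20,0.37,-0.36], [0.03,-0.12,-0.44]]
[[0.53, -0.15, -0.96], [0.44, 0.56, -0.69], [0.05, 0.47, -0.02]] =u@ [[0.15, 0.32, -0.21], [0.48, -0.43, -0.9], [-0.23, -0.94, 0.28]]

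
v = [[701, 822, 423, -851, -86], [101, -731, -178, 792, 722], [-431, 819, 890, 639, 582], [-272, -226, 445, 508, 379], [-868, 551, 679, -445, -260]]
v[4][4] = -260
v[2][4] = 582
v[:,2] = [423, -178, 890, 445, 679]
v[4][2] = 679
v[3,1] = -226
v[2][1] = 819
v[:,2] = [423, -178, 890, 445, 679]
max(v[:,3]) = 792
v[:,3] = [-851, 792, 639, 508, -445]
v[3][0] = -272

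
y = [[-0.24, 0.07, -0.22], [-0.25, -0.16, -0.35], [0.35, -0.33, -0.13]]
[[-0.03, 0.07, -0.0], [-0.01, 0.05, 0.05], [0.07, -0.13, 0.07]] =y @ [[0.11, -0.27, -0.01], [-0.09, 0.09, -0.22], [-0.02, 0.02, -0.04]]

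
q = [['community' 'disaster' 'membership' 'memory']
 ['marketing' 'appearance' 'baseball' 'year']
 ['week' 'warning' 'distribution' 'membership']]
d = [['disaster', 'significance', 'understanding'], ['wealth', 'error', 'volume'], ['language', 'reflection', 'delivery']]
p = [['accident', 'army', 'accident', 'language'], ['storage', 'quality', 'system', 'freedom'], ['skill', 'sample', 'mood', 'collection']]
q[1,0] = 'marketing'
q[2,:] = ['week', 'warning', 'distribution', 'membership']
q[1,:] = ['marketing', 'appearance', 'baseball', 'year']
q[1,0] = 'marketing'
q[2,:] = ['week', 'warning', 'distribution', 'membership']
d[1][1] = 'error'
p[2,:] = ['skill', 'sample', 'mood', 'collection']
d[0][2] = 'understanding'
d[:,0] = ['disaster', 'wealth', 'language']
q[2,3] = 'membership'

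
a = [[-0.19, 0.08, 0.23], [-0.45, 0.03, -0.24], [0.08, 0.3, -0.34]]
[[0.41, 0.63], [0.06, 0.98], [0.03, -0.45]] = a @ [[-0.53, -2.53],[1.26, -0.07],[0.89, 0.67]]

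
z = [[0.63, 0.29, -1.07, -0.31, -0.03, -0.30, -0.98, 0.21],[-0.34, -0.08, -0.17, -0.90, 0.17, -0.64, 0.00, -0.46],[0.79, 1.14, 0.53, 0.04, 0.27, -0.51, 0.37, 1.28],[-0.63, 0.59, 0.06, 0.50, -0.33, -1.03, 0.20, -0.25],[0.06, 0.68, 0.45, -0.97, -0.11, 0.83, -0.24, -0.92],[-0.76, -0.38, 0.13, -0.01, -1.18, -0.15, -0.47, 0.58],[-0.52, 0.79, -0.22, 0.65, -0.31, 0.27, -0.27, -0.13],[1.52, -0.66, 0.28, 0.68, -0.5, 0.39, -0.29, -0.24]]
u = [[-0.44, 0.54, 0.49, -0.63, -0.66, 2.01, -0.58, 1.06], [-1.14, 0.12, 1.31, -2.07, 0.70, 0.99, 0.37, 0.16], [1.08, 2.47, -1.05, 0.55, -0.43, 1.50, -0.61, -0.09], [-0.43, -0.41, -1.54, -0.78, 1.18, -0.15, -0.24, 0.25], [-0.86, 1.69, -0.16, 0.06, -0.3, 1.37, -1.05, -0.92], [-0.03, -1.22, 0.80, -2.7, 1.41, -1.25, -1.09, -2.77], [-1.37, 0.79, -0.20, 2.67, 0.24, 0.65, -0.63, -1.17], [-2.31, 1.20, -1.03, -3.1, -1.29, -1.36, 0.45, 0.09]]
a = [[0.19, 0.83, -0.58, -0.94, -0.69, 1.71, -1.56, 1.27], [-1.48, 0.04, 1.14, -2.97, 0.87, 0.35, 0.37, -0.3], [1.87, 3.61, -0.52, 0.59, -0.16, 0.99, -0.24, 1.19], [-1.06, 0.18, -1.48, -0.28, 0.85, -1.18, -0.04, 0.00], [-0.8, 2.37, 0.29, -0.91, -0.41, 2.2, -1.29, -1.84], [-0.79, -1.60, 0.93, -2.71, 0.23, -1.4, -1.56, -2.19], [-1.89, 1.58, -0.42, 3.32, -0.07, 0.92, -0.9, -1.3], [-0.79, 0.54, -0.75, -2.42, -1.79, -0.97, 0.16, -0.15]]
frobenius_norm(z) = 4.73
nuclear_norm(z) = 12.14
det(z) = -0.07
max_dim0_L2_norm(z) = 2.17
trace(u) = -4.24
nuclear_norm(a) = 26.63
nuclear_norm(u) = 23.36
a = u + z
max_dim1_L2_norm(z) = 2.08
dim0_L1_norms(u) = [7.66, 8.44, 6.58, 12.56, 6.21, 9.28, 5.02, 6.51]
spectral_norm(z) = 2.32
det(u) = 4.73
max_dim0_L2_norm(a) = 5.93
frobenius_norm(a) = 10.86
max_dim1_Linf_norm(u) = 3.1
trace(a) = -3.43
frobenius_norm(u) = 9.74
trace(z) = 0.81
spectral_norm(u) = 6.05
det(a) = -3216.71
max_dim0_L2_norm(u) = 5.44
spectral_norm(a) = 6.83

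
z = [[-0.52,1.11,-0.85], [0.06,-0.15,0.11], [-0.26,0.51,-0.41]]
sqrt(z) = [[(0.05+0.5j), (0.2-1.06j), (-0.06+0.82j)], [(-0.03-0.06j), (-0.05+0.13j), (0.05-0.1j)], [(-0.08+0.25j), -0.19-0.52j, (0.11+0.4j)]]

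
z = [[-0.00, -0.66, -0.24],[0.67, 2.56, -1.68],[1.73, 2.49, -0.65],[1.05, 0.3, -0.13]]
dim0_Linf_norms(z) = [1.73, 2.56, 1.68]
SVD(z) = [[-0.10, -0.01, -0.79], [0.69, -0.64, -0.25], [0.69, 0.5, 0.25], [0.17, 0.59, -0.50]] @ diag([4.3686496255988105, 1.2658676572677523, 0.6748922306848848]) @ [[0.42,0.83,-0.37], [0.82,-0.18,0.54], [-0.38,0.53,0.76]]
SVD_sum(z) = [[-0.19,-0.38,0.17], [1.27,2.5,-1.11], [1.28,2.51,-1.12], [0.31,0.61,-0.27]] + [[-0.01, 0.0, -0.01], [-0.67, 0.15, -0.44], [0.52, -0.11, 0.34], [0.61, -0.13, 0.4]] + [[0.20,-0.28,-0.40], [0.06,-0.09,-0.13], [-0.06,0.09,0.13], [0.13,-0.18,-0.26]]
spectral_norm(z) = 4.37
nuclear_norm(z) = 6.31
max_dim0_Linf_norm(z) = 2.56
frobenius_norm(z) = 4.60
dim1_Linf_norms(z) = [0.66, 2.56, 2.49, 1.05]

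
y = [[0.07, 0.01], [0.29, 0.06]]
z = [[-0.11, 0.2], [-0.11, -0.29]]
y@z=[[-0.01, 0.01], [-0.04, 0.04]]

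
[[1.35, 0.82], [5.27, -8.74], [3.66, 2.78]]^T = [[1.35, 5.27, 3.66], [0.82, -8.74, 2.78]]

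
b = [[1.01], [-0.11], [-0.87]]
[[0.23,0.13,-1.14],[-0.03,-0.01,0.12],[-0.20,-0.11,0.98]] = b @ [[0.23, 0.13, -1.13]]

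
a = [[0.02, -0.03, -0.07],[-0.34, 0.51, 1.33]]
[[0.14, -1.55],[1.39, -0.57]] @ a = [[0.53, -0.79, -2.07], [0.22, -0.33, -0.86]]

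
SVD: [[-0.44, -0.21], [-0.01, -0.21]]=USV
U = [[-0.97, -0.23], [-0.23, 0.97]]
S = [0.5, 0.18]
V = [[0.86, 0.51], [0.51, -0.86]]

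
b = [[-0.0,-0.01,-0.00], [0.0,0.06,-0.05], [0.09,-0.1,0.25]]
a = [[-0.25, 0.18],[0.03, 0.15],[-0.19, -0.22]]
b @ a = [[-0.00, -0.00], [0.01, 0.02], [-0.07, -0.05]]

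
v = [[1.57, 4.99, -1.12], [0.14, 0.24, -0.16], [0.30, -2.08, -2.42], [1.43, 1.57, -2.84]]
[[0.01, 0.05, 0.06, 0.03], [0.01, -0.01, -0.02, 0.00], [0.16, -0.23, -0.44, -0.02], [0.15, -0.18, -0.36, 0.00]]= v @ [[0.08, -0.1, -0.19, -0.01], [-0.03, 0.05, 0.09, 0.01], [-0.03, 0.04, 0.08, 0.00]]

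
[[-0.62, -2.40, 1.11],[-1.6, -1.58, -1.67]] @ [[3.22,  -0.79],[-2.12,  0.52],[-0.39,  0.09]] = [[2.66,-0.66], [-1.15,0.29]]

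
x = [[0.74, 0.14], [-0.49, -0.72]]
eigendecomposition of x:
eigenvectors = [[0.94, -0.10], [-0.33, 1.0]]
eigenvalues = [0.69, -0.67]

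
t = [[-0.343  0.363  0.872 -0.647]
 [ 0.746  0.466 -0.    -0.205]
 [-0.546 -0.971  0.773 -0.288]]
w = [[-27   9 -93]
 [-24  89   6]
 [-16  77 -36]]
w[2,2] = -36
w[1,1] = 89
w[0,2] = -93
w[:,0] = [-27, -24, -16]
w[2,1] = 77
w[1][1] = 89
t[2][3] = -0.288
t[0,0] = -0.343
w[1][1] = 89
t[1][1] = 0.466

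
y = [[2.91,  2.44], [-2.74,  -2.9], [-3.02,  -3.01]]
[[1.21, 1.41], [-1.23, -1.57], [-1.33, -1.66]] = y@[[0.29,0.15], [0.15,0.4]]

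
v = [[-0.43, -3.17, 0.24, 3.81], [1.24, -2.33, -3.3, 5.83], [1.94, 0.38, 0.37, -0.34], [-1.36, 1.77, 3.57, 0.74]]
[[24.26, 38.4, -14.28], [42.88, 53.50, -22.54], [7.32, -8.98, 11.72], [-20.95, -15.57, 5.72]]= v @ [[5.64, -1.93, 4.74], [-4.83, -5.62, 1.09], [-1.97, -3.43, 3.39], [3.11, 5.40, -2.52]]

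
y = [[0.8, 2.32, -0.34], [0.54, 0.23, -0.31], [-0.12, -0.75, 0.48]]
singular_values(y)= [2.65, 0.5, 0.37]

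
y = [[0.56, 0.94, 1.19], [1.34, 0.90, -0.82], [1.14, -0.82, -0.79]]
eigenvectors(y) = [[0.5, -0.58, 0.41], [-0.44, -0.81, -0.67], [-0.75, -0.0, 0.62]]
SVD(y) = [[0.13,0.83,0.54], [-0.74,0.44,-0.5], [-0.66,-0.33,0.68]] @ diag([2.106752601433038, 1.8357564927740617, 0.8240094511551416]) @ [[-0.79, -0.0, 0.61], [0.37, 0.79, 0.48], [0.48, -0.61, 0.63]]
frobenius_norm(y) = 2.91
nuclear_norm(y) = 4.77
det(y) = -3.19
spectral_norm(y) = 2.11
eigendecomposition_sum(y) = [[-0.54, 0.39, 0.77], [0.47, -0.34, -0.68], [0.81, -0.58, -1.15]] + [[0.88,0.71,0.18], [1.22,0.98,0.24], [0.0,0.00,0.00]] + [[0.22, -0.16, 0.24], [-0.36, 0.26, -0.39], [0.33, -0.24, 0.36]]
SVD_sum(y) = [[-0.22, -0.0, 0.17], [1.24, 0.0, -0.95], [1.10, 0.0, -0.84]] + [[0.57, 1.21, 0.74],[0.30, 0.64, 0.39],[-0.23, -0.48, -0.29]] + [[0.21, -0.27, 0.28], [-0.20, 0.25, -0.26], [0.27, -0.34, 0.35]]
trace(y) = 0.67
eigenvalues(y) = [-2.03, 1.87, 0.84]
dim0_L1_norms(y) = [3.04, 2.66, 2.8]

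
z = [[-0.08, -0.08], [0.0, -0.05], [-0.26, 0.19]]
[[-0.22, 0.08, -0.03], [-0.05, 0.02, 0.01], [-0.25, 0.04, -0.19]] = z @ [[1.75, -0.51, 0.6], [1.06, -0.50, -0.19]]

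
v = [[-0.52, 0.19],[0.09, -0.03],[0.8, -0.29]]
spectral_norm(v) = 1.02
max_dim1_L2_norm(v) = 0.85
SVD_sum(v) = [[-0.52, 0.19], [0.09, -0.03], [0.8, -0.29]] + [[0.00, 0.0], [0.00, 0.0], [0.00, 0.00]]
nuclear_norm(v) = 1.02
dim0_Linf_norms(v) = [0.8, 0.29]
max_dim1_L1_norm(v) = 1.09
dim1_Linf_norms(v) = [0.52, 0.09, 0.8]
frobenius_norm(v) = 1.02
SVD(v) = [[-0.54, -0.40], [0.09, -0.9], [0.83, -0.16]] @ diag([1.0196039468751341, 0.0027913288320176722]) @ [[0.94, -0.34], [-0.34, -0.94]]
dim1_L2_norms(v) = [0.55, 0.09, 0.85]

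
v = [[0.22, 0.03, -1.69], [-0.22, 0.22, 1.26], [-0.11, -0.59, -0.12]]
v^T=[[0.22, -0.22, -0.11], [0.03, 0.22, -0.59], [-1.69, 1.26, -0.12]]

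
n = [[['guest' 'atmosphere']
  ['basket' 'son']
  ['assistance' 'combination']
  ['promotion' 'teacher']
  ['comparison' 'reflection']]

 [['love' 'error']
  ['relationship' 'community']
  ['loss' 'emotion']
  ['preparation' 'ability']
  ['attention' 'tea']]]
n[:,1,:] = [['basket', 'son'], ['relationship', 'community']]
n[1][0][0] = 'love'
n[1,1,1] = 'community'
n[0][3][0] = 'promotion'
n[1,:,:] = [['love', 'error'], ['relationship', 'community'], ['loss', 'emotion'], ['preparation', 'ability'], ['attention', 'tea']]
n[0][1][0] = 'basket'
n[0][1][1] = 'son'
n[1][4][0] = 'attention'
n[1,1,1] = 'community'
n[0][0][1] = 'atmosphere'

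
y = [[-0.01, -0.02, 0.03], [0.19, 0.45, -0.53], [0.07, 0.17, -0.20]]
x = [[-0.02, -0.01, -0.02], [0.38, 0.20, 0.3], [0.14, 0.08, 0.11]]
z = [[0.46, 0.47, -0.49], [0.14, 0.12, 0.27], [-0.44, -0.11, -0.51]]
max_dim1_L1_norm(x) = 0.88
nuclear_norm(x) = 0.57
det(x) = -0.00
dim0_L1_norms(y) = [0.27, 0.64, 0.76]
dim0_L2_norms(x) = [0.41, 0.22, 0.32]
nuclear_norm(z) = 1.66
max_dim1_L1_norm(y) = 1.17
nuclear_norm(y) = 0.78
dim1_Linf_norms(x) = [0.02, 0.38, 0.14]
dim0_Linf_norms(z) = [0.46, 0.47, 0.51]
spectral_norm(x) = 0.56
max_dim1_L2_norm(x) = 0.52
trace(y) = 0.24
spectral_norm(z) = 0.82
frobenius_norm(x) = 0.56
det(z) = -0.06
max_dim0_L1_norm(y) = 0.76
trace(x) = 0.29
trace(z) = 0.07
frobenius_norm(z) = 1.12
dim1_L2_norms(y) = [0.04, 0.72, 0.27]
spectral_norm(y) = 0.77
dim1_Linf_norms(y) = [0.03, 0.53, 0.2]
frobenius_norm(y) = 0.77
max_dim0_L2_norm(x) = 0.41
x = y @ z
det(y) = 0.00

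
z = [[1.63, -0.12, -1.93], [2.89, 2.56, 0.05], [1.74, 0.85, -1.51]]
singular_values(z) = [4.66, 2.36, 0.28]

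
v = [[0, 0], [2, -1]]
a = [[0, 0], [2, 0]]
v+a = [[0, 0], [4, -1]]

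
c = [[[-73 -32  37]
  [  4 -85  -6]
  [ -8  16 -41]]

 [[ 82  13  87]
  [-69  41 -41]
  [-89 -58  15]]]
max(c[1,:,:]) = 87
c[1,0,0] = 82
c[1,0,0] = 82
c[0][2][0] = -8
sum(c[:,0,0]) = 9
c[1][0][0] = 82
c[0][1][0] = 4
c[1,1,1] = 41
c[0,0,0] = -73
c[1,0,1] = 13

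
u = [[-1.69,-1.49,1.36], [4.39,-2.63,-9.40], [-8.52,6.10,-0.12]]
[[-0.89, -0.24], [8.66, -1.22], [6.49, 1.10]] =u @ [[-0.63, 0.02],  [0.16, 0.21],  [-1.26, 0.08]]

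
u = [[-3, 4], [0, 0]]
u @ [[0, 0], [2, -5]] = [[8, -20], [0, 0]]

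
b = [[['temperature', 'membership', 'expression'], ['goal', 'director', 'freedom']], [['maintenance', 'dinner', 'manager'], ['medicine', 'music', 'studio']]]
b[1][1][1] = 'music'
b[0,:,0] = ['temperature', 'goal']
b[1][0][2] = 'manager'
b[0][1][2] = 'freedom'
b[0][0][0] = 'temperature'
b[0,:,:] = [['temperature', 'membership', 'expression'], ['goal', 'director', 'freedom']]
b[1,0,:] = ['maintenance', 'dinner', 'manager']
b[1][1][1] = 'music'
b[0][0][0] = 'temperature'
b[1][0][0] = 'maintenance'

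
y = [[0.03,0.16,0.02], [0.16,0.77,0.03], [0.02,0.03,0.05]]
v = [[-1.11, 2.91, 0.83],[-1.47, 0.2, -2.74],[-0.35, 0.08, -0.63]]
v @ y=[[0.45,  2.09,  0.11], [-0.07,  -0.16,  -0.16], [-0.01,  -0.01,  -0.04]]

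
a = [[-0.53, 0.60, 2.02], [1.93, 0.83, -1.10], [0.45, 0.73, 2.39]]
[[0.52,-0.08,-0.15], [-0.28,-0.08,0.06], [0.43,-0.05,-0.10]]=a@[[-0.17, 0.04, 0.07], [0.24, -0.16, -0.12], [0.14, 0.02, -0.02]]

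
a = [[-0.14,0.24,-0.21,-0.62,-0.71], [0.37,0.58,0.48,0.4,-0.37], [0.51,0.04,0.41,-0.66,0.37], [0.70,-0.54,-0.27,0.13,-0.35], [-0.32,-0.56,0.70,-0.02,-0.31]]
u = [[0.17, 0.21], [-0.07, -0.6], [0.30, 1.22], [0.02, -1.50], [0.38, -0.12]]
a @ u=[[-0.39, 0.59], [0.03, -0.24], [0.33, 1.53], [-0.05, -0.01], [0.08, 1.19]]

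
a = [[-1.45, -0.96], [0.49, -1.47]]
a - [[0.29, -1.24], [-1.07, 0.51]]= [[-1.74, 0.28], [1.56, -1.98]]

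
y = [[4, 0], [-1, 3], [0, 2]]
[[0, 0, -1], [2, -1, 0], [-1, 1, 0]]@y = [[0, -2], [9, -3], [-5, 3]]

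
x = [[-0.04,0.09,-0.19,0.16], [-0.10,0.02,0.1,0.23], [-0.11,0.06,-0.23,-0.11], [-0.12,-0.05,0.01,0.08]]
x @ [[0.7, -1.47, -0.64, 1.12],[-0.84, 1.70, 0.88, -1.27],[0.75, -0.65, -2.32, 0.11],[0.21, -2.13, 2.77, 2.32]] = [[-0.21, -0.01, 0.99, 0.19], [0.04, -0.37, 0.49, 0.41], [-0.32, 0.65, 0.35, -0.48], [-0.02, -0.09, 0.23, 0.12]]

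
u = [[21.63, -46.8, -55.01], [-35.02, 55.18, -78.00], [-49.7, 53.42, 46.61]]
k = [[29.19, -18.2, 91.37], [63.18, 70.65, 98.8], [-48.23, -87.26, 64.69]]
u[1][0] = -35.02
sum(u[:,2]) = -86.39999999999999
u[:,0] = [21.63, -35.02, -49.7]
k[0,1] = -18.2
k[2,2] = 64.69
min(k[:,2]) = 64.69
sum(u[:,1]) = 61.800000000000004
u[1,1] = 55.18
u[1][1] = 55.18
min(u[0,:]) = -55.01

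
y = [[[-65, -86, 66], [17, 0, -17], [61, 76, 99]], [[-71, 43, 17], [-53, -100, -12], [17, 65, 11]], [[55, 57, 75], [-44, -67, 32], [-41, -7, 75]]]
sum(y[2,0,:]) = 187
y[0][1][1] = 0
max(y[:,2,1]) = 76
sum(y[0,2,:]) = 236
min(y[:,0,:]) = -86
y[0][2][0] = 61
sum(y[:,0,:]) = 91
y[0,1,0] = 17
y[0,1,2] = -17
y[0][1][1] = 0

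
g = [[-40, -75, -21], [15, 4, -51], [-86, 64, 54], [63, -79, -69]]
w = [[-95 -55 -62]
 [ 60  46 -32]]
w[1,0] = 60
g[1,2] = -51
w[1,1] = 46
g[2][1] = 64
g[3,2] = -69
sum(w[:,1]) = -9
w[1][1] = 46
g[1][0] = 15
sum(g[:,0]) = -48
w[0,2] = -62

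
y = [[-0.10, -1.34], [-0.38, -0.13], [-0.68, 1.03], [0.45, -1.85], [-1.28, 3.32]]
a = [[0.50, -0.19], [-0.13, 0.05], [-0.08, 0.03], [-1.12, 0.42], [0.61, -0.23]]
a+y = [[0.4, -1.53], [-0.51, -0.08], [-0.76, 1.06], [-0.67, -1.43], [-0.67, 3.09]]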